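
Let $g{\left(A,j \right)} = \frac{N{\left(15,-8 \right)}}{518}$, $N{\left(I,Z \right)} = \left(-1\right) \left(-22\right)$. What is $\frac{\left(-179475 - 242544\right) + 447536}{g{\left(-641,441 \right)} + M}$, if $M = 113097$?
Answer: $\frac{6608903}{29292134} \approx 0.22562$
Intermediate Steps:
$N{\left(I,Z \right)} = 22$
$g{\left(A,j \right)} = \frac{11}{259}$ ($g{\left(A,j \right)} = \frac{22}{518} = 22 \cdot \frac{1}{518} = \frac{11}{259}$)
$\frac{\left(-179475 - 242544\right) + 447536}{g{\left(-641,441 \right)} + M} = \frac{\left(-179475 - 242544\right) + 447536}{\frac{11}{259} + 113097} = \frac{\left(-179475 - 242544\right) + 447536}{\frac{29292134}{259}} = \left(-422019 + 447536\right) \frac{259}{29292134} = 25517 \cdot \frac{259}{29292134} = \frac{6608903}{29292134}$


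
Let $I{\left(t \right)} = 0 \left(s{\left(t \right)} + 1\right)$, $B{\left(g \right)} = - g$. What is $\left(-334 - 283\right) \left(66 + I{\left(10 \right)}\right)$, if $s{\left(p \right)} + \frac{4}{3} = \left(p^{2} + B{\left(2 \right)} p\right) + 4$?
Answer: $-40722$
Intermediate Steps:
$s{\left(p \right)} = \frac{8}{3} + p^{2} - 2 p$ ($s{\left(p \right)} = - \frac{4}{3} + \left(\left(p^{2} + \left(-1\right) 2 p\right) + 4\right) = - \frac{4}{3} + \left(\left(p^{2} - 2 p\right) + 4\right) = - \frac{4}{3} + \left(4 + p^{2} - 2 p\right) = \frac{8}{3} + p^{2} - 2 p$)
$I{\left(t \right)} = 0$ ($I{\left(t \right)} = 0 \left(\left(\frac{8}{3} + t^{2} - 2 t\right) + 1\right) = 0 \left(\frac{11}{3} + t^{2} - 2 t\right) = 0$)
$\left(-334 - 283\right) \left(66 + I{\left(10 \right)}\right) = \left(-334 - 283\right) \left(66 + 0\right) = \left(-617\right) 66 = -40722$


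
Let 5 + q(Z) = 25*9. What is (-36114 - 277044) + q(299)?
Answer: -312938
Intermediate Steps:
q(Z) = 220 (q(Z) = -5 + 25*9 = -5 + 225 = 220)
(-36114 - 277044) + q(299) = (-36114 - 277044) + 220 = -313158 + 220 = -312938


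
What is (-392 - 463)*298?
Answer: -254790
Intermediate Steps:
(-392 - 463)*298 = -855*298 = -254790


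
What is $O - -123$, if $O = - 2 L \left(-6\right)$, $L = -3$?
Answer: $87$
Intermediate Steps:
$O = -36$ ($O = \left(-2\right) \left(-3\right) \left(-6\right) = 6 \left(-6\right) = -36$)
$O - -123 = -36 - -123 = -36 + 123 = 87$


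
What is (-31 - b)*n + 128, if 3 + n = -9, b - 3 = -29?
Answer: 188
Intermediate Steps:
b = -26 (b = 3 - 29 = -26)
n = -12 (n = -3 - 9 = -12)
(-31 - b)*n + 128 = (-31 - 1*(-26))*(-12) + 128 = (-31 + 26)*(-12) + 128 = -5*(-12) + 128 = 60 + 128 = 188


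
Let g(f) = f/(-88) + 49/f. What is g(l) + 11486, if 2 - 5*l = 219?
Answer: 156660367/13640 ≈ 11485.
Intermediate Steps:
l = -217/5 (l = ⅖ - ⅕*219 = ⅖ - 219/5 = -217/5 ≈ -43.400)
g(f) = 49/f - f/88 (g(f) = f*(-1/88) + 49/f = -f/88 + 49/f = 49/f - f/88)
g(l) + 11486 = (49/(-217/5) - 1/88*(-217/5)) + 11486 = (49*(-5/217) + 217/440) + 11486 = (-35/31 + 217/440) + 11486 = -8673/13640 + 11486 = 156660367/13640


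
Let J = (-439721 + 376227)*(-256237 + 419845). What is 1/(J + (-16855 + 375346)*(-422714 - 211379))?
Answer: -1/237704760015 ≈ -4.2069e-12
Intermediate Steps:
J = -10388126352 (J = -63494*163608 = -10388126352)
1/(J + (-16855 + 375346)*(-422714 - 211379)) = 1/(-10388126352 + (-16855 + 375346)*(-422714 - 211379)) = 1/(-10388126352 + 358491*(-634093)) = 1/(-10388126352 - 227316633663) = 1/(-237704760015) = -1/237704760015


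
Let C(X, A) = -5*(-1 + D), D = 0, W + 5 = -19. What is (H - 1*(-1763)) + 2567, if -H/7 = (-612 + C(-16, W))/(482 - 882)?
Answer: 1727751/400 ≈ 4319.4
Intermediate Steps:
W = -24 (W = -5 - 19 = -24)
C(X, A) = 5 (C(X, A) = -5*(-1 + 0) = -5*(-1) = 5)
H = -4249/400 (H = -7*(-612 + 5)/(482 - 882) = -(-4249)/(-400) = -(-4249)*(-1)/400 = -7*607/400 = -4249/400 ≈ -10.622)
(H - 1*(-1763)) + 2567 = (-4249/400 - 1*(-1763)) + 2567 = (-4249/400 + 1763) + 2567 = 700951/400 + 2567 = 1727751/400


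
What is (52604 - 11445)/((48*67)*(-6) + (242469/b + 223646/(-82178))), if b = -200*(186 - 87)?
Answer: -3720600732200/1745630346149 ≈ -2.1314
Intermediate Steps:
b = -19800 (b = -200*99 = -19800)
(52604 - 11445)/((48*67)*(-6) + (242469/b + 223646/(-82178))) = (52604 - 11445)/((48*67)*(-6) + (242469/(-19800) + 223646/(-82178))) = 41159/(3216*(-6) + (242469*(-1/19800) + 223646*(-1/82178))) = 41159/(-19296 + (-26941/2200 - 111823/41089)) = 41159/(-19296 - 1352989349/90395800) = 41159/(-1745630346149/90395800) = 41159*(-90395800/1745630346149) = -3720600732200/1745630346149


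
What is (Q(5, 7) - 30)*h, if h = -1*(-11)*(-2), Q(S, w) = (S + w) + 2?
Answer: 352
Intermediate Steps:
Q(S, w) = 2 + S + w
h = -22 (h = 11*(-2) = -22)
(Q(5, 7) - 30)*h = ((2 + 5 + 7) - 30)*(-22) = (14 - 30)*(-22) = -16*(-22) = 352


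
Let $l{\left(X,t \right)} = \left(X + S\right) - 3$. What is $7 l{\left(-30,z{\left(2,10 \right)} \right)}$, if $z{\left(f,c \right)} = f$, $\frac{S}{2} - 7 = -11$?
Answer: $-287$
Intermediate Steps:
$S = -8$ ($S = 14 + 2 \left(-11\right) = 14 - 22 = -8$)
$l{\left(X,t \right)} = -11 + X$ ($l{\left(X,t \right)} = \left(X - 8\right) - 3 = \left(-8 + X\right) - 3 = -11 + X$)
$7 l{\left(-30,z{\left(2,10 \right)} \right)} = 7 \left(-11 - 30\right) = 7 \left(-41\right) = -287$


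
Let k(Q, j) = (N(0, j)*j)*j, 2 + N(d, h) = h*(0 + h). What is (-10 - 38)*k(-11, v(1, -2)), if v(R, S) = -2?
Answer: -384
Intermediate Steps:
N(d, h) = -2 + h² (N(d, h) = -2 + h*(0 + h) = -2 + h*h = -2 + h²)
k(Q, j) = j²*(-2 + j²) (k(Q, j) = ((-2 + j²)*j)*j = (j*(-2 + j²))*j = j²*(-2 + j²))
(-10 - 38)*k(-11, v(1, -2)) = (-10 - 38)*((-2)²*(-2 + (-2)²)) = -192*(-2 + 4) = -192*2 = -48*8 = -384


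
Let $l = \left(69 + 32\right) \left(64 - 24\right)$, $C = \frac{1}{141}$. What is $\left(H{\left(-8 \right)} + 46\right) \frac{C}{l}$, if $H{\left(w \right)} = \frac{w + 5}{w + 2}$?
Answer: $\frac{31}{379760} \approx 8.1631 \cdot 10^{-5}$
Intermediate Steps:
$C = \frac{1}{141} \approx 0.0070922$
$l = 4040$ ($l = 101 \cdot 40 = 4040$)
$H{\left(w \right)} = \frac{5 + w}{2 + w}$
$\left(H{\left(-8 \right)} + 46\right) \frac{C}{l} = \left(\frac{5 - 8}{2 - 8} + 46\right) \frac{1}{141 \cdot 4040} = \left(\frac{1}{-6} \left(-3\right) + 46\right) \frac{1}{141} \cdot \frac{1}{4040} = \left(\left(- \frac{1}{6}\right) \left(-3\right) + 46\right) \frac{1}{569640} = \left(\frac{1}{2} + 46\right) \frac{1}{569640} = \frac{93}{2} \cdot \frac{1}{569640} = \frac{31}{379760}$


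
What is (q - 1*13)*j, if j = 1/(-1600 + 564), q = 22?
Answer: -9/1036 ≈ -0.0086873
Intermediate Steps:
j = -1/1036 (j = 1/(-1036) = -1/1036 ≈ -0.00096525)
(q - 1*13)*j = (22 - 1*13)*(-1/1036) = (22 - 13)*(-1/1036) = 9*(-1/1036) = -9/1036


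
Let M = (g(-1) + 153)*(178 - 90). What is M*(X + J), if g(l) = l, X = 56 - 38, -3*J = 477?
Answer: -1886016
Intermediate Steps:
J = -159 (J = -⅓*477 = -159)
X = 18
M = 13376 (M = (-1 + 153)*(178 - 90) = 152*88 = 13376)
M*(X + J) = 13376*(18 - 159) = 13376*(-141) = -1886016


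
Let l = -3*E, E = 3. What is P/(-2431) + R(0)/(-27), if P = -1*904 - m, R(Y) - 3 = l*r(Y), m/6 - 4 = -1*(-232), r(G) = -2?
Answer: 3863/21879 ≈ 0.17656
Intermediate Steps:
m = 1416 (m = 24 + 6*(-1*(-232)) = 24 + 6*232 = 24 + 1392 = 1416)
l = -9 (l = -3*3 = -9)
R(Y) = 21 (R(Y) = 3 - 9*(-2) = 3 + 18 = 21)
P = -2320 (P = -1*904 - 1*1416 = -904 - 1416 = -2320)
P/(-2431) + R(0)/(-27) = -2320/(-2431) + 21/(-27) = -2320*(-1/2431) + 21*(-1/27) = 2320/2431 - 7/9 = 3863/21879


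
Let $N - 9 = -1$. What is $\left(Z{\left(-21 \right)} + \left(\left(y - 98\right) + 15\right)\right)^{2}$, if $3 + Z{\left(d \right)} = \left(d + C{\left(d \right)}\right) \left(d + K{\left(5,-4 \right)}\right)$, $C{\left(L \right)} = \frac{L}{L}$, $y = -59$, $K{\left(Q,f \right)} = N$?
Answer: $13225$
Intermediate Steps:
$N = 8$ ($N = 9 - 1 = 8$)
$K{\left(Q,f \right)} = 8$
$C{\left(L \right)} = 1$
$Z{\left(d \right)} = -3 + \left(1 + d\right) \left(8 + d\right)$ ($Z{\left(d \right)} = -3 + \left(d + 1\right) \left(d + 8\right) = -3 + \left(1 + d\right) \left(8 + d\right)$)
$\left(Z{\left(-21 \right)} + \left(\left(y - 98\right) + 15\right)\right)^{2} = \left(\left(5 + \left(-21\right)^{2} + 9 \left(-21\right)\right) + \left(\left(-59 - 98\right) + 15\right)\right)^{2} = \left(\left(5 + 441 - 189\right) + \left(-157 + 15\right)\right)^{2} = \left(257 - 142\right)^{2} = 115^{2} = 13225$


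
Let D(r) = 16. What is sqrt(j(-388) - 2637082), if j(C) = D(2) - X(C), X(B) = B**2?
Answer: 7*I*sqrt(56890) ≈ 1669.6*I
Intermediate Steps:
j(C) = 16 - C**2
sqrt(j(-388) - 2637082) = sqrt((16 - 1*(-388)**2) - 2637082) = sqrt((16 - 1*150544) - 2637082) = sqrt((16 - 150544) - 2637082) = sqrt(-150528 - 2637082) = sqrt(-2787610) = 7*I*sqrt(56890)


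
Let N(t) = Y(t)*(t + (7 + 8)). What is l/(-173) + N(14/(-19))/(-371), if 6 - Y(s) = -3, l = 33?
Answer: -654564/1219477 ≈ -0.53676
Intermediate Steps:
Y(s) = 9 (Y(s) = 6 - 1*(-3) = 6 + 3 = 9)
N(t) = 135 + 9*t (N(t) = 9*(t + (7 + 8)) = 9*(t + 15) = 9*(15 + t) = 135 + 9*t)
l/(-173) + N(14/(-19))/(-371) = 33/(-173) + (135 + 9*(14/(-19)))/(-371) = 33*(-1/173) + (135 + 9*(14*(-1/19)))*(-1/371) = -33/173 + (135 + 9*(-14/19))*(-1/371) = -33/173 + (135 - 126/19)*(-1/371) = -33/173 + (2439/19)*(-1/371) = -33/173 - 2439/7049 = -654564/1219477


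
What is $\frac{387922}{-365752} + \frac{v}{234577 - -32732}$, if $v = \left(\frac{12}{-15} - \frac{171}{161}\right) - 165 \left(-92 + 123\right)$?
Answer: $- \frac{42490534140769}{39351942550620} \approx -1.0798$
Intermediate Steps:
$v = - \frac{4119074}{805}$ ($v = \left(12 \left(- \frac{1}{15}\right) - \frac{171}{161}\right) - 5115 = \left(- \frac{4}{5} - \frac{171}{161}\right) - 5115 = - \frac{1499}{805} - 5115 = - \frac{4119074}{805} \approx -5116.9$)
$\frac{387922}{-365752} + \frac{v}{234577 - -32732} = \frac{387922}{-365752} - \frac{4119074}{805 \left(234577 - -32732\right)} = 387922 \left(- \frac{1}{365752}\right) - \frac{4119074}{805 \left(234577 + 32732\right)} = - \frac{193961}{182876} - \frac{4119074}{805 \cdot 267309} = - \frac{193961}{182876} - \frac{4119074}{215183745} = - \frac{42490534140769}{39351942550620}$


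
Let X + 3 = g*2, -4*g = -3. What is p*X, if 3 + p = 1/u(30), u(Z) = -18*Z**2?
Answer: 48601/10800 ≈ 4.5001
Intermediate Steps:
g = 3/4 (g = -1/4*(-3) = 3/4 ≈ 0.75000)
p = -48601/16200 (p = -3 + 1/(-18*30**2) = -3 + 1/(-18*900) = -3 + 1/(-16200) = -3 - 1/16200 = -48601/16200 ≈ -3.0001)
X = -3/2 (X = -3 + (3/4)*2 = -3 + 3/2 = -3/2 ≈ -1.5000)
p*X = -48601/16200*(-3/2) = 48601/10800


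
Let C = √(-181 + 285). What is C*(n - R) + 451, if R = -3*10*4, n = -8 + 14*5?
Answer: 451 + 364*√26 ≈ 2307.0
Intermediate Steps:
n = 62 (n = -8 + 70 = 62)
R = -120 (R = -30*4 = -120)
C = 2*√26 (C = √104 = 2*√26 ≈ 10.198)
C*(n - R) + 451 = (2*√26)*(62 - 1*(-120)) + 451 = (2*√26)*(62 + 120) + 451 = (2*√26)*182 + 451 = 364*√26 + 451 = 451 + 364*√26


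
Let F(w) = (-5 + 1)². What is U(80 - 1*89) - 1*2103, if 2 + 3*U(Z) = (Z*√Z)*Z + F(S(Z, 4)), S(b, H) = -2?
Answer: -6295/3 + 81*I ≈ -2098.3 + 81.0*I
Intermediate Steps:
F(w) = 16 (F(w) = (-4)² = 16)
U(Z) = 14/3 + Z^(5/2)/3 (U(Z) = -⅔ + ((Z*√Z)*Z + 16)/3 = -⅔ + (Z^(3/2)*Z + 16)/3 = -⅔ + (Z^(5/2) + 16)/3 = -⅔ + (16 + Z^(5/2))/3 = -⅔ + (16/3 + Z^(5/2)/3) = 14/3 + Z^(5/2)/3)
U(80 - 1*89) - 1*2103 = (14/3 + (80 - 1*89)^(5/2)/3) - 1*2103 = (14/3 + (80 - 89)^(5/2)/3) - 2103 = (14/3 + (-9)^(5/2)/3) - 2103 = (14/3 + (243*I)/3) - 2103 = (14/3 + 81*I) - 2103 = -6295/3 + 81*I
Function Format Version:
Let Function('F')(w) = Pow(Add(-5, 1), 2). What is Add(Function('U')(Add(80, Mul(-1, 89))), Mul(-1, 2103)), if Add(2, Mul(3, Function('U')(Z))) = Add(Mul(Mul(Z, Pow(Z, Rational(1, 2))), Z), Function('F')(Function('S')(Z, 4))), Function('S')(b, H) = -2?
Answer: Add(Rational(-6295, 3), Mul(81, I)) ≈ Add(-2098.3, Mul(81.000, I))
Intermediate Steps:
Function('F')(w) = 16 (Function('F')(w) = Pow(-4, 2) = 16)
Function('U')(Z) = Add(Rational(14, 3), Mul(Rational(1, 3), Pow(Z, Rational(5, 2)))) (Function('U')(Z) = Add(Rational(-2, 3), Mul(Rational(1, 3), Add(Mul(Mul(Z, Pow(Z, Rational(1, 2))), Z), 16))) = Add(Rational(-2, 3), Mul(Rational(1, 3), Add(Mul(Pow(Z, Rational(3, 2)), Z), 16))) = Add(Rational(-2, 3), Mul(Rational(1, 3), Add(Pow(Z, Rational(5, 2)), 16))) = Add(Rational(-2, 3), Mul(Rational(1, 3), Add(16, Pow(Z, Rational(5, 2))))) = Add(Rational(-2, 3), Add(Rational(16, 3), Mul(Rational(1, 3), Pow(Z, Rational(5, 2))))) = Add(Rational(14, 3), Mul(Rational(1, 3), Pow(Z, Rational(5, 2)))))
Add(Function('U')(Add(80, Mul(-1, 89))), Mul(-1, 2103)) = Add(Add(Rational(14, 3), Mul(Rational(1, 3), Pow(Add(80, Mul(-1, 89)), Rational(5, 2)))), Mul(-1, 2103)) = Add(Add(Rational(14, 3), Mul(Rational(1, 3), Pow(Add(80, -89), Rational(5, 2)))), -2103) = Add(Add(Rational(14, 3), Mul(Rational(1, 3), Pow(-9, Rational(5, 2)))), -2103) = Add(Add(Rational(14, 3), Mul(Rational(1, 3), Mul(243, I))), -2103) = Add(Add(Rational(14, 3), Mul(81, I)), -2103) = Add(Rational(-6295, 3), Mul(81, I))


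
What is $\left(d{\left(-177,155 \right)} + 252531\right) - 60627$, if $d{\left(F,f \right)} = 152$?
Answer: $192056$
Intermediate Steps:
$\left(d{\left(-177,155 \right)} + 252531\right) - 60627 = \left(152 + 252531\right) - 60627 = 252683 - 60627 = 192056$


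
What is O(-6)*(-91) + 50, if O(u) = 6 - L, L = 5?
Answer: -41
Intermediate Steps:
O(u) = 1 (O(u) = 6 - 1*5 = 6 - 5 = 1)
O(-6)*(-91) + 50 = 1*(-91) + 50 = -91 + 50 = -41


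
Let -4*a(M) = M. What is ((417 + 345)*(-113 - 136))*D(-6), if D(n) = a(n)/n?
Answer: 94869/2 ≈ 47435.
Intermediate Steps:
a(M) = -M/4
D(n) = -¼ (D(n) = (-n/4)/n = -¼)
((417 + 345)*(-113 - 136))*D(-6) = ((417 + 345)*(-113 - 136))*(-¼) = (762*(-249))*(-¼) = -189738*(-¼) = 94869/2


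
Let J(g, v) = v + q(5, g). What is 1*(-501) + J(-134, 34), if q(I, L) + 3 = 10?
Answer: -460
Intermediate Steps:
q(I, L) = 7 (q(I, L) = -3 + 10 = 7)
J(g, v) = 7 + v (J(g, v) = v + 7 = 7 + v)
1*(-501) + J(-134, 34) = 1*(-501) + (7 + 34) = -501 + 41 = -460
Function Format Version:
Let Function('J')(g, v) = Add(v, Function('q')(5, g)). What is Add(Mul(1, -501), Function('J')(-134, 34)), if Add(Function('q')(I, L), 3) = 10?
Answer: -460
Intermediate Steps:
Function('q')(I, L) = 7 (Function('q')(I, L) = Add(-3, 10) = 7)
Function('J')(g, v) = Add(7, v) (Function('J')(g, v) = Add(v, 7) = Add(7, v))
Add(Mul(1, -501), Function('J')(-134, 34)) = Add(Mul(1, -501), Add(7, 34)) = Add(-501, 41) = -460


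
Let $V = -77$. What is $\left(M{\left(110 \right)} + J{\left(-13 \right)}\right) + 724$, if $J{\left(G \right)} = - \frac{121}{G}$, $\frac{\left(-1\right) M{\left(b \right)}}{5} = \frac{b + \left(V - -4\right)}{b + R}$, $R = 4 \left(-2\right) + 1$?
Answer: $\frac{979494}{1339} \approx 731.51$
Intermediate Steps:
$R = -7$ ($R = -8 + 1 = -7$)
$M{\left(b \right)} = - \frac{5 \left(-73 + b\right)}{-7 + b}$ ($M{\left(b \right)} = - 5 \frac{b - 73}{b - 7} = - 5 \frac{b + \left(-77 + 4\right)}{-7 + b} = - 5 \frac{b - 73}{-7 + b} = - 5 \frac{-73 + b}{-7 + b} = - \frac{5 \left(-73 + b\right)}{-7 + b}$)
$\left(M{\left(110 \right)} + J{\left(-13 \right)}\right) + 724 = \left(\frac{5 \left(73 - 110\right)}{-7 + 110} - \frac{121}{-13}\right) + 724 = \left(\frac{5 \left(73 - 110\right)}{103} - - \frac{121}{13}\right) + 724 = \left(5 \cdot \frac{1}{103} \left(-37\right) + \frac{121}{13}\right) + 724 = \left(- \frac{185}{103} + \frac{121}{13}\right) + 724 = \frac{10058}{1339} + 724 = \frac{979494}{1339}$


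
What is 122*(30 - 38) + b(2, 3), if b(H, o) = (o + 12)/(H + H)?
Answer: -3889/4 ≈ -972.25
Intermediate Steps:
b(H, o) = (12 + o)/(2*H) (b(H, o) = (12 + o)/((2*H)) = (12 + o)*(1/(2*H)) = (12 + o)/(2*H))
122*(30 - 38) + b(2, 3) = 122*(30 - 38) + (½)*(12 + 3)/2 = 122*(-8) + (½)*(½)*15 = -976 + 15/4 = -3889/4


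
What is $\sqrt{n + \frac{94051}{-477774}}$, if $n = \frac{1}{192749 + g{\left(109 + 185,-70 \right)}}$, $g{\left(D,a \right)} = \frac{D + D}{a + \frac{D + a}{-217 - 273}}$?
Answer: $\frac{i \sqrt{31330135724552863385047630}}{12615846864522} \approx 0.44367 i$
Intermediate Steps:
$g{\left(D,a \right)} = \frac{2 D}{- \frac{D}{490} + \frac{489 a}{490}}$ ($g{\left(D,a \right)} = \frac{2 D}{a + \frac{D + a}{-490}} = \frac{2 D}{a + \left(D + a\right) \left(- \frac{1}{490}\right)} = \frac{2 D}{a - \left(\frac{D}{490} + \frac{a}{490}\right)} = \frac{2 D}{- \frac{D}{490} + \frac{489 a}{490}}$)
$n = \frac{411}{79216409}$ ($n = \frac{1}{192749 + \frac{980 \left(109 + 185\right)}{- (109 + 185) + 489 \left(-70\right)}} = \frac{1}{192749 + 980 \cdot 294 \frac{1}{\left(-1\right) 294 - 34230}} = \frac{1}{192749 + 980 \cdot 294 \frac{1}{-294 - 34230}} = \frac{1}{192749 + 980 \cdot 294 \frac{1}{-34524}} = \frac{1}{192749 + 980 \cdot 294 \left(- \frac{1}{34524}\right)} = \frac{1}{192749 - \frac{3430}{411}} = \frac{1}{\frac{79216409}{411}} = \frac{411}{79216409} \approx 5.1883 \cdot 10^{-6}$)
$\sqrt{n + \frac{94051}{-477774}} = \sqrt{\frac{411}{79216409} + \frac{94051}{-477774}} = \sqrt{\frac{411}{79216409} + 94051 \left(- \frac{1}{477774}\right)} = \sqrt{\frac{411}{79216409} - \frac{94051}{477774}} = \sqrt{- \frac{7450186117745}{37847540593566}} = \frac{i \sqrt{31330135724552863385047630}}{12615846864522}$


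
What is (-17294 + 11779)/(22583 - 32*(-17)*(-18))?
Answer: -5515/12791 ≈ -0.43116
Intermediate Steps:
(-17294 + 11779)/(22583 - 32*(-17)*(-18)) = -5515/(22583 + 544*(-18)) = -5515/(22583 - 9792) = -5515/12791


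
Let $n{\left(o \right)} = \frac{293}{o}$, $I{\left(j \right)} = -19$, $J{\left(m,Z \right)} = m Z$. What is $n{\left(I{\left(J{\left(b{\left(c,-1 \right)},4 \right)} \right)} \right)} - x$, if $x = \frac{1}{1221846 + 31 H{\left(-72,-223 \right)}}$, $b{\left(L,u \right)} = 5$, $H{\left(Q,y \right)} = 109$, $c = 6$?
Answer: $- \frac{358990944}{23279275} \approx -15.421$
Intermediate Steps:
$J{\left(m,Z \right)} = Z m$
$x = \frac{1}{1225225}$ ($x = \frac{1}{1221846 + 31 \cdot 109} = \frac{1}{1221846 + 3379} = \frac{1}{1225225} \approx 8.1618 \cdot 10^{-7}$)
$n{\left(I{\left(J{\left(b{\left(c,-1 \right)},4 \right)} \right)} \right)} - x = \frac{293}{-19} - \frac{1}{1225225} = 293 \left(- \frac{1}{19}\right) - \frac{1}{1225225} = - \frac{293}{19} - \frac{1}{1225225} = - \frac{358990944}{23279275}$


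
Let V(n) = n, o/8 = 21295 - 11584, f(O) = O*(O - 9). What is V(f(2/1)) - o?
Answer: -77702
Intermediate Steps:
f(O) = O*(-9 + O)
o = 77688 (o = 8*(21295 - 11584) = 8*9711 = 77688)
V(f(2/1)) - o = (2/1)*(-9 + 2/1) - 1*77688 = (2*1)*(-9 + 2*1) - 77688 = 2*(-9 + 2) - 77688 = 2*(-7) - 77688 = -14 - 77688 = -77702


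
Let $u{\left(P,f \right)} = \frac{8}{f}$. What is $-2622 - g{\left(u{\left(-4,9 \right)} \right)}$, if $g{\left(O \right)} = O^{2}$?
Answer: $- \frac{212446}{81} \approx -2622.8$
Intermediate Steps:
$-2622 - g{\left(u{\left(-4,9 \right)} \right)} = -2622 - \left(\frac{8}{9}\right)^{2} = -2622 - \frac{64}{81} = - \frac{212446}{81}$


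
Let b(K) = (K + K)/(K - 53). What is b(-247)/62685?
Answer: 247/9402750 ≈ 2.6269e-5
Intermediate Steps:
b(K) = 2*K/(-53 + K) (b(K) = (2*K)/(-53 + K) = 2*K/(-53 + K))
b(-247)/62685 = (2*(-247)/(-53 - 247))/62685 = (2*(-247)/(-300))*(1/62685) = (2*(-247)*(-1/300))*(1/62685) = (247/150)*(1/62685) = 247/9402750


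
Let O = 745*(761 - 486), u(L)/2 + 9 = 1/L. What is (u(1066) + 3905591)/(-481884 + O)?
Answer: -2081670410/147645797 ≈ -14.099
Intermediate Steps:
u(L) = -18 + 2/L
O = 204875 (O = 745*275 = 204875)
(u(1066) + 3905591)/(-481884 + O) = ((-18 + 2/1066) + 3905591)/(-481884 + 204875) = ((-18 + 2*(1/1066)) + 3905591)/(-277009) = ((-18 + 1/533) + 3905591)*(-1/277009) = (-9593/533 + 3905591)*(-1/277009) = (2081670410/533)*(-1/277009) = -2081670410/147645797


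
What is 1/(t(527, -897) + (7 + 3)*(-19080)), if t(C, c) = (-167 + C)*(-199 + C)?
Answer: -1/72720 ≈ -1.3751e-5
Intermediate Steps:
t(C, c) = (-199 + C)*(-167 + C)
1/(t(527, -897) + (7 + 3)*(-19080)) = 1/((33233 + 527**2 - 366*527) + (7 + 3)*(-19080)) = 1/((33233 + 277729 - 192882) + 10*(-19080)) = 1/(118080 - 190800) = 1/(-72720) = -1/72720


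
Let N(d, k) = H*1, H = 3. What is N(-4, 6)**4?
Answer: 81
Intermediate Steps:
N(d, k) = 3 (N(d, k) = 3*1 = 3)
N(-4, 6)**4 = 3**4 = 81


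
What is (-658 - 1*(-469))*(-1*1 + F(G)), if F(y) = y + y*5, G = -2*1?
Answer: 2457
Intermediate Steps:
G = -2
F(y) = 6*y (F(y) = y + 5*y = 6*y)
(-658 - 1*(-469))*(-1*1 + F(G)) = (-658 - 1*(-469))*(-1*1 + 6*(-2)) = (-658 + 469)*(-1 - 12) = -189*(-13) = 2457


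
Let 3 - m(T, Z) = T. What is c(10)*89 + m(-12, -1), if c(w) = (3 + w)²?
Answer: 15056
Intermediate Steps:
m(T, Z) = 3 - T
c(10)*89 + m(-12, -1) = (3 + 10)²*89 + (3 - 1*(-12)) = 13²*89 + (3 + 12) = 169*89 + 15 = 15041 + 15 = 15056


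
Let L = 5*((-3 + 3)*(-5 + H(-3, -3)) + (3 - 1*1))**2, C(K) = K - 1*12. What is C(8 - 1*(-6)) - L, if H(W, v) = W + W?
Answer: -18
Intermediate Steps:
H(W, v) = 2*W
C(K) = -12 + K (C(K) = K - 12 = -12 + K)
L = 20 (L = 5*((-3 + 3)*(-5 + 2*(-3)) + (3 - 1*1))**2 = 5*(0*(-5 - 6) + (3 - 1))**2 = 5*(0*(-11) + 2)**2 = 5*(0 + 2)**2 = 5*2**2 = 5*4 = 20)
C(8 - 1*(-6)) - L = (-12 + (8 - 1*(-6))) - 1*20 = (-12 + (8 + 6)) - 20 = (-12 + 14) - 20 = 2 - 20 = -18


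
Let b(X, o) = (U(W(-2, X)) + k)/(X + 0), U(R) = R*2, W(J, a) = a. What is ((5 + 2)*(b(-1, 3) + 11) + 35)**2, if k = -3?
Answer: 21609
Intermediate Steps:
U(R) = 2*R
b(X, o) = (-3 + 2*X)/X (b(X, o) = (2*X - 3)/(X + 0) = (-3 + 2*X)/X)
((5 + 2)*(b(-1, 3) + 11) + 35)**2 = ((5 + 2)*((2 - 3/(-1)) + 11) + 35)**2 = (7*((2 - 3*(-1)) + 11) + 35)**2 = (7*((2 + 3) + 11) + 35)**2 = (7*(5 + 11) + 35)**2 = (7*16 + 35)**2 = (112 + 35)**2 = 147**2 = 21609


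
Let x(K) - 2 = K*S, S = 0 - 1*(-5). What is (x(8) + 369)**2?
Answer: 168921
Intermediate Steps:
S = 5 (S = 0 + 5 = 5)
x(K) = 2 + 5*K (x(K) = 2 + K*5 = 2 + 5*K)
(x(8) + 369)**2 = ((2 + 5*8) + 369)**2 = ((2 + 40) + 369)**2 = (42 + 369)**2 = 411**2 = 168921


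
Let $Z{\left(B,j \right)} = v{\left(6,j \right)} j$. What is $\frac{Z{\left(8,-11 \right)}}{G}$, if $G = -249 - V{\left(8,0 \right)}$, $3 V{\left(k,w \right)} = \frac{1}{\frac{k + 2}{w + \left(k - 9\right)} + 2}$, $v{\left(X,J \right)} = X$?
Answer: $\frac{1584}{5975} \approx 0.2651$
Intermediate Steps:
$V{\left(k,w \right)} = \frac{1}{3 \left(2 + \frac{2 + k}{-9 + k + w}\right)}$ ($V{\left(k,w \right)} = \frac{1}{3 \left(\frac{k + 2}{w + \left(k - 9\right)} + 2\right)} = \frac{1}{3 \left(\frac{2 + k}{w + \left(-9 + k\right)} + 2\right)} = \frac{1}{3 \left(\frac{2 + k}{-9 + k + w} + 2\right)} = \frac{1}{3 \left(2 + \frac{2 + k}{-9 + k + w}\right)}$)
$Z{\left(B,j \right)} = 6 j$
$G = - \frac{5975}{24}$ ($G = -249 - \frac{-9 + 8 + 0}{3 \left(-16 + 2 \cdot 0 + 3 \cdot 8\right)} = -249 - \frac{1}{3} \frac{1}{-16 + 0 + 24} \left(-1\right) = -249 - \frac{1}{3} \cdot \frac{1}{8} \left(-1\right) = -249 - - \frac{1}{24} = -249 + \frac{1}{24} = - \frac{5975}{24} \approx -248.96$)
$\frac{Z{\left(8,-11 \right)}}{G} = \frac{6 \left(-11\right)}{- \frac{5975}{24}} = \left(-66\right) \left(- \frac{24}{5975}\right) = \frac{1584}{5975}$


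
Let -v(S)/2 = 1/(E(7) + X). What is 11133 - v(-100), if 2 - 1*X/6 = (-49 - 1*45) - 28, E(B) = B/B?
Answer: 8294087/745 ≈ 11133.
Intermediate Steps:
E(B) = 1
X = 744 (X = 12 - 6*((-49 - 1*45) - 28) = 12 - 6*((-49 - 45) - 28) = 12 - 6*(-94 - 28) = 12 - 6*(-122) = 12 + 732 = 744)
v(S) = -2/745 (v(S) = -2/(1 + 744) = -2/745)
11133 - v(-100) = 11133 - 1*(-2/745) = 11133 + 2/745 = 8294087/745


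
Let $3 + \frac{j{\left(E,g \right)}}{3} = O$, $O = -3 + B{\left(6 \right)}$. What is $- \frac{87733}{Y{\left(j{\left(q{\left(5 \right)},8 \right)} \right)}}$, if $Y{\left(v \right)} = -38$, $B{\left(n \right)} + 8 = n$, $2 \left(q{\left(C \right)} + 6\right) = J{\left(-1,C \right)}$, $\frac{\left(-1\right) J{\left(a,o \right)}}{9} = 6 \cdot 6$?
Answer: $\frac{87733}{38} \approx 2308.8$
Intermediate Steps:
$J{\left(a,o \right)} = -324$ ($J{\left(a,o \right)} = - 9 \cdot 6 \cdot 6 = \left(-9\right) 36 = -324$)
$q{\left(C \right)} = -168$ ($q{\left(C \right)} = -6 + \frac{1}{2} \left(-324\right) = -6 - 162 = -168$)
$B{\left(n \right)} = -8 + n$
$O = -5$ ($O = -3 + \left(-8 + 6\right) = -3 - 2 = -5$)
$j{\left(E,g \right)} = -24$ ($j{\left(E,g \right)} = -9 + 3 \left(-5\right) = -9 - 15 = -24$)
$- \frac{87733}{Y{\left(j{\left(q{\left(5 \right)},8 \right)} \right)}} = - \frac{87733}{-38} = \left(-87733\right) \left(- \frac{1}{38}\right) = \frac{87733}{38}$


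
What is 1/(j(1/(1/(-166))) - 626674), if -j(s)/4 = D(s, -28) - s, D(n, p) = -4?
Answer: -1/627322 ≈ -1.5941e-6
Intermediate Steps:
j(s) = 16 + 4*s (j(s) = -4*(-4 - s) = 16 + 4*s)
1/(j(1/(1/(-166))) - 626674) = 1/((16 + 4/(1/(-166))) - 626674) = 1/((16 + 4/(-1/166)) - 626674) = 1/((16 + 4*(-166)) - 626674) = 1/((16 - 664) - 626674) = 1/(-648 - 626674) = 1/(-627322) = -1/627322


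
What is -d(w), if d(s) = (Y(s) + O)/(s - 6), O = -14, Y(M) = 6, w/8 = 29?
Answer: 4/113 ≈ 0.035398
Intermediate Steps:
w = 232 (w = 8*29 = 232)
d(s) = -8/(-6 + s) (d(s) = (6 - 14)/(s - 6) = -8/(-6 + s))
-d(w) = -(-8)/(-6 + 232) = -(-8)/226 = -1*(-4/113) = 4/113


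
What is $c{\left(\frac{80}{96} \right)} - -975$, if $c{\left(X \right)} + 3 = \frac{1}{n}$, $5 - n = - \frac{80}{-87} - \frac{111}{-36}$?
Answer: $\frac{337632}{347} \approx 973.0$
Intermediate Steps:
$n = \frac{347}{348}$ ($n = 5 - \left(- \frac{80}{-87} - \frac{111}{-36}\right) = 5 - \left(\left(-80\right) \left(- \frac{1}{87}\right) - - \frac{37}{12}\right) = 5 - \left(\frac{80}{87} + \frac{37}{12}\right) = 5 - \frac{1393}{348} = \frac{347}{348} \approx 0.99713$)
$c{\left(X \right)} = - \frac{693}{347}$ ($c{\left(X \right)} = -3 + \frac{1}{\frac{347}{348}} = -3 + \frac{348}{347} = - \frac{693}{347}$)
$c{\left(\frac{80}{96} \right)} - -975 = - \frac{693}{347} - -975 = - \frac{693}{347} + 975 = \frac{337632}{347}$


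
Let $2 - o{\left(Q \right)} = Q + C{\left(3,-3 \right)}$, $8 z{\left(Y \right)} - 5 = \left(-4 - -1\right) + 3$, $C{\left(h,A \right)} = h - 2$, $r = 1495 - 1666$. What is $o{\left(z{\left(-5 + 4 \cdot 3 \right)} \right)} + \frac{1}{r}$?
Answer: $\frac{505}{1368} \approx 0.36915$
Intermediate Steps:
$r = -171$
$C{\left(h,A \right)} = -2 + h$
$z{\left(Y \right)} = \frac{5}{8}$ ($z{\left(Y \right)} = \frac{5}{8} + \frac{\left(-4 - -1\right) + 3}{8} = \frac{5}{8} + \frac{\left(-4 + 1\right) + 3}{8} = \frac{5}{8} + \frac{-3 + 3}{8} = \frac{5}{8} + \frac{1}{8} \cdot 0 = \frac{5}{8} + 0 = \frac{5}{8}$)
$o{\left(Q \right)} = 1 - Q$ ($o{\left(Q \right)} = 2 - \left(Q + \left(-2 + 3\right)\right) = 2 - \left(Q + 1\right) = 2 - \left(1 + Q\right) = 1 - Q$)
$o{\left(z{\left(-5 + 4 \cdot 3 \right)} \right)} + \frac{1}{r} = \left(1 - \frac{5}{8}\right) + \frac{1}{-171} = \left(1 - \frac{5}{8}\right) - \frac{1}{171} = \frac{3}{8} - \frac{1}{171} = \frac{505}{1368}$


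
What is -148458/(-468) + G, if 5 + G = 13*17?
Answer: 41591/78 ≈ 533.22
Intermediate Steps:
G = 216 (G = -5 + 13*17 = -5 + 221 = 216)
-148458/(-468) + G = -148458/(-468) + 216 = -148458*(-1)/468 + 216 = -327*(-227/234) + 216 = 24743/78 + 216 = 41591/78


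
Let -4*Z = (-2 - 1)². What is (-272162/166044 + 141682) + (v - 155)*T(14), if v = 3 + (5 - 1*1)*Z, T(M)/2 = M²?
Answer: 6522902459/83022 ≈ 78568.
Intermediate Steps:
T(M) = 2*M²
Z = -9/4 (Z = -(-2 - 1)²/4 = -¼*(-3)² = -¼*9 = -9/4 ≈ -2.2500)
v = -6 (v = 3 + (5 - 1*1)*(-9/4) = 3 + (5 - 1)*(-9/4) = 3 + 4*(-9/4) = 3 - 9 = -6)
(-272162/166044 + 141682) + (v - 155)*T(14) = (-272162/166044 + 141682) + (-6 - 155)*(2*14²) = (-272162*1/166044 + 141682) - 322*196 = (-136081/83022 + 141682) - 161*392 = 11762586923/83022 - 63112 = 6522902459/83022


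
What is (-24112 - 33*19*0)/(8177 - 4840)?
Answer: -24112/3337 ≈ -7.2257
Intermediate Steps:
(-24112 - 33*19*0)/(8177 - 4840) = (-24112 - 627*0)/3337 = (-24112 + 0)*(1/3337) = -24112*1/3337 = -24112/3337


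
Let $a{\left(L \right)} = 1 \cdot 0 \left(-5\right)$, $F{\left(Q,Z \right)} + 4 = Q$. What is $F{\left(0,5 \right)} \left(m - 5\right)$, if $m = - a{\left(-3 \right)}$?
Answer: $20$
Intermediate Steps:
$F{\left(Q,Z \right)} = -4 + Q$
$a{\left(L \right)} = 0$ ($a{\left(L \right)} = 1 \cdot 0 = 0$)
$m = 0$ ($m = \left(-1\right) 0 = 0$)
$F{\left(0,5 \right)} \left(m - 5\right) = \left(-4 + 0\right) \left(0 - 5\right) = \left(-4\right) \left(-5\right) = 20$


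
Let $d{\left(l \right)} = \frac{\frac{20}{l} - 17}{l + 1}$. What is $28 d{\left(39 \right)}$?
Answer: $- \frac{4501}{390} \approx -11.541$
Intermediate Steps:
$d{\left(l \right)} = \frac{-17 + \frac{20}{l}}{1 + l}$
$28 d{\left(39 \right)} = 28 \frac{20 - 663}{39 \left(1 + 39\right)} = 28 \frac{20 - 663}{39 \cdot 40} = 28 \cdot \frac{1}{39} \cdot \frac{1}{40} \left(-643\right) = 28 \left(- \frac{643}{1560}\right) = - \frac{4501}{390}$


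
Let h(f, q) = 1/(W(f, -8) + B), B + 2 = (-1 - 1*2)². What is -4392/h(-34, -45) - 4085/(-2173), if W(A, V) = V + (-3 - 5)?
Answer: 85898429/2173 ≈ 39530.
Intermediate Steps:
W(A, V) = -8 + V (W(A, V) = V - 8 = -8 + V)
B = 7 (B = -2 + (-1 - 1*2)² = -2 + (-1 - 2)² = -2 + (-3)² = -2 + 9 = 7)
h(f, q) = -⅑ (h(f, q) = 1/((-8 - 8) + 7) = 1/(-16 + 7) = 1/(-9) = -⅑)
-4392/h(-34, -45) - 4085/(-2173) = -4392/(-⅑) - 4085/(-2173) = -4392*(-9) - 4085*(-1/2173) = 39528 + 4085/2173 = 85898429/2173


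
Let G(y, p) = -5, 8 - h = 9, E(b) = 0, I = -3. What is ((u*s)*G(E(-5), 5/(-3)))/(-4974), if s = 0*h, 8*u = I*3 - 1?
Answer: 0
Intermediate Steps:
h = -1 (h = 8 - 1*9 = 8 - 9 = -1)
u = -5/4 (u = (-3*3 - 1)/8 = (-9 - 1)/8 = (⅛)*(-10) = -5/4 ≈ -1.2500)
s = 0 (s = 0*(-1) = 0)
((u*s)*G(E(-5), 5/(-3)))/(-4974) = (-5/4*0*(-5))/(-4974) = (0*(-5))*(-1/4974) = 0*(-1/4974) = 0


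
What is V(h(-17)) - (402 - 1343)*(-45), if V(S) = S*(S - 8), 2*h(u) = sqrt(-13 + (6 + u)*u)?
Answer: -84603/2 - 4*sqrt(174) ≈ -42354.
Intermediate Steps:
h(u) = sqrt(-13 + u*(6 + u))/2 (h(u) = sqrt(-13 + (6 + u)*u)/2 = sqrt(-13 + u*(6 + u))/2)
V(S) = S*(-8 + S)
V(h(-17)) - (402 - 1343)*(-45) = (sqrt(-13 + (-17)**2 + 6*(-17))/2)*(-8 + sqrt(-13 + (-17)**2 + 6*(-17))/2) - (402 - 1343)*(-45) = (sqrt(-13 + 289 - 102)/2)*(-8 + sqrt(-13 + 289 - 102)/2) - (-941)*(-45) = (sqrt(174)/2)*(-8 + sqrt(174)/2) - 1*42345 = sqrt(174)*(-8 + sqrt(174)/2)/2 - 42345 = -42345 + sqrt(174)*(-8 + sqrt(174)/2)/2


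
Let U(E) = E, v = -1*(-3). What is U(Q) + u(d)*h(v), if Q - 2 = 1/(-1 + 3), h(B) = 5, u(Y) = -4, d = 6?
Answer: -35/2 ≈ -17.500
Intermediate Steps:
v = 3
Q = 5/2 (Q = 2 + 1/(-1 + 3) = 2 + 1/2 = 5/2 ≈ 2.5000)
U(Q) + u(d)*h(v) = 5/2 - 4*5 = 5/2 - 20 = -35/2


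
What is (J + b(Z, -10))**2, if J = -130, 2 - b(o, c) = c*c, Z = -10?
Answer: 51984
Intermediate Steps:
b(o, c) = 2 - c**2 (b(o, c) = 2 - c*c = 2 - c**2)
(J + b(Z, -10))**2 = (-130 + (2 - 1*(-10)**2))**2 = (-130 + (2 - 1*100))**2 = (-130 + (2 - 100))**2 = (-130 - 98)**2 = (-228)**2 = 51984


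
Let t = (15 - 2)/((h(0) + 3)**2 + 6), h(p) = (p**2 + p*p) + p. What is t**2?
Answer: 169/225 ≈ 0.75111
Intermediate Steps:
h(p) = p + 2*p**2 (h(p) = (p**2 + p**2) + p = 2*p**2 + p = p + 2*p**2)
t = 13/15 (t = (15 - 2)/((0*(1 + 2*0) + 3)**2 + 6) = 13/((0*(1 + 0) + 3)**2 + 6) = 13/((0*1 + 3)**2 + 6) = 13/((0 + 3)**2 + 6) = 13/(3**2 + 6) = 13/(9 + 6) = 13/15 ≈ 0.86667)
t**2 = (13/15)**2 = 169/225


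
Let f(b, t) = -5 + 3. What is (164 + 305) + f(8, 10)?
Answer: 467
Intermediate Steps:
f(b, t) = -2
(164 + 305) + f(8, 10) = (164 + 305) - 2 = 469 - 2 = 467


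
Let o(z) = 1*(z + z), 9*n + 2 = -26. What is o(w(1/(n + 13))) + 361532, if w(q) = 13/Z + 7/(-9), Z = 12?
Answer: 6507587/18 ≈ 3.6153e+5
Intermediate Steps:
n = -28/9 (n = -2/9 + (⅑)*(-26) = -2/9 - 26/9 = -28/9 ≈ -3.1111)
w(q) = 11/36 (w(q) = 13/12 + 7/(-9) = 13*(1/12) + 7*(-⅑) = 13/12 - 7/9 = 11/36)
o(z) = 2*z (o(z) = 1*(2*z) = 2*z)
o(w(1/(n + 13))) + 361532 = 2*(11/36) + 361532 = 11/18 + 361532 = 6507587/18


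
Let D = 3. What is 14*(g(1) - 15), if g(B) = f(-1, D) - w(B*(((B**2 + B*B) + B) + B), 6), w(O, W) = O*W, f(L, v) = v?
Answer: -504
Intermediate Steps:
g(B) = 3 - 6*B*(2*B + 2*B**2) (g(B) = 3 - B*(((B**2 + B*B) + B) + B)*6 = 3 - B*(((B**2 + B**2) + B) + B)*6 = 3 - B*((2*B**2 + B) + B)*6 = 3 - B*((B + 2*B**2) + B)*6 = 3 - B*(2*B + 2*B**2)*6 = 3 - 6*B*(2*B + 2*B**2))
14*(g(1) - 15) = 14*((3 - 12*1**2 - 12*1**3) - 15) = 14*((3 - 12*1 - 12*1) - 15) = 14*((3 - 12 - 12) - 15) = 14*(-21 - 15) = 14*(-36) = -504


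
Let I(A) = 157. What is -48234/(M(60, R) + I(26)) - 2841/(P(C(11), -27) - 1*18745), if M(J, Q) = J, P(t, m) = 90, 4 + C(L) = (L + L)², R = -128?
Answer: -128455539/578305 ≈ -222.12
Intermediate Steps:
C(L) = -4 + 4*L² (C(L) = -4 + (L + L)² = -4 + (2*L)² = -4 + 4*L²)
-48234/(M(60, R) + I(26)) - 2841/(P(C(11), -27) - 1*18745) = -48234/(60 + 157) - 2841/(90 - 1*18745) = -48234/217 - 2841/(90 - 18745) = -48234*1/217 - 2841/(-18655) = -48234/217 - 2841*(-1/18655) = -48234/217 + 2841/18655 = -128455539/578305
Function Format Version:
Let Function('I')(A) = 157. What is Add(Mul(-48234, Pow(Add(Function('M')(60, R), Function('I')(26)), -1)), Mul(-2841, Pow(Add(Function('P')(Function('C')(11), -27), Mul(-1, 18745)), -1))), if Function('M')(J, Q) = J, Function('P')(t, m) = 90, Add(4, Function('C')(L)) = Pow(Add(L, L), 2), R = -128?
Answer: Rational(-128455539, 578305) ≈ -222.12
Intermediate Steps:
Function('C')(L) = Add(-4, Mul(4, Pow(L, 2))) (Function('C')(L) = Add(-4, Pow(Add(L, L), 2)) = Add(-4, Pow(Mul(2, L), 2)) = Add(-4, Mul(4, Pow(L, 2))))
Add(Mul(-48234, Pow(Add(Function('M')(60, R), Function('I')(26)), -1)), Mul(-2841, Pow(Add(Function('P')(Function('C')(11), -27), Mul(-1, 18745)), -1))) = Add(Mul(-48234, Pow(Add(60, 157), -1)), Mul(-2841, Pow(Add(90, Mul(-1, 18745)), -1))) = Add(Mul(-48234, Pow(217, -1)), Mul(-2841, Pow(Add(90, -18745), -1))) = Add(Mul(-48234, Rational(1, 217)), Mul(-2841, Pow(-18655, -1))) = Add(Rational(-48234, 217), Mul(-2841, Rational(-1, 18655))) = Add(Rational(-48234, 217), Rational(2841, 18655)) = Rational(-128455539, 578305)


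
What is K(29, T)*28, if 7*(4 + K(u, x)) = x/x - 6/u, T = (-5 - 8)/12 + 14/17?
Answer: -3156/29 ≈ -108.83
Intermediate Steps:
T = -53/204 (T = -13*1/12 + 14*(1/17) = -13/12 + 14/17 = -53/204 ≈ -0.25980)
K(u, x) = -27/7 - 6/(7*u) (K(u, x) = -4 + (x/x - 6/u)/7 = -4 + (1 - 6/u)/7 = -4 + (⅐ - 6/(7*u)) = -27/7 - 6/(7*u))
K(29, T)*28 = ((3/7)*(-2 - 9*29)/29)*28 = ((3/7)*(1/29)*(-2 - 261))*28 = ((3/7)*(1/29)*(-263))*28 = -789/203*28 = -3156/29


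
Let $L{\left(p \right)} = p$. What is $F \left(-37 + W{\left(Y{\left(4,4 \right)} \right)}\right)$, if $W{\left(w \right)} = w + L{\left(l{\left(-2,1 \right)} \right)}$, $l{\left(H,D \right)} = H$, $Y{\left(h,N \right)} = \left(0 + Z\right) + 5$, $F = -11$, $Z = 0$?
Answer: $374$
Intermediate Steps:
$Y{\left(h,N \right)} = 5$ ($Y{\left(h,N \right)} = \left(0 + 0\right) + 5 = 0 + 5 = 5$)
$W{\left(w \right)} = -2 + w$ ($W{\left(w \right)} = w - 2 = -2 + w$)
$F \left(-37 + W{\left(Y{\left(4,4 \right)} \right)}\right) = - 11 \left(-37 + \left(-2 + 5\right)\right) = - 11 \left(-37 + 3\right) = \left(-11\right) \left(-34\right) = 374$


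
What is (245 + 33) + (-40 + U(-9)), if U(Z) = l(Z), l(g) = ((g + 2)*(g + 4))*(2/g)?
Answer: 2072/9 ≈ 230.22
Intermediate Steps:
l(g) = 2*(2 + g)*(4 + g)/g (l(g) = ((2 + g)*(4 + g))*(2/g) = 2*(2 + g)*(4 + g)/g)
U(Z) = 12 + 2*Z + 16/Z
(245 + 33) + (-40 + U(-9)) = (245 + 33) + (-40 + (12 + 2*(-9) + 16/(-9))) = 278 + (-40 + (12 - 18 + 16*(-1/9))) = 278 + (-40 + (12 - 18 - 16/9)) = 278 + (-40 - 70/9) = 278 - 430/9 = 2072/9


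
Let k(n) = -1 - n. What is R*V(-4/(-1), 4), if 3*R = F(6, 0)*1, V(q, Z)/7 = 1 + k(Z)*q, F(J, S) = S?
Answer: 0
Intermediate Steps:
V(q, Z) = 7 + 7*q*(-1 - Z) (V(q, Z) = 7*(1 + (-1 - Z)*q) = 7*(1 + q*(-1 - Z)) = 7 + 7*q*(-1 - Z))
R = 0 (R = (0*1)/3 = (1/3)*0 = 0)
R*V(-4/(-1), 4) = 0*(7 - 7*(-4/(-1))*(1 + 4)) = 0*(7 - 7*(-4*(-1))*5) = 0*(7 - 7*4*5) = 0*(7 - 140) = 0*(-133) = 0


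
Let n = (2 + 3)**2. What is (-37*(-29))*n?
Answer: 26825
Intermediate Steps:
n = 25 (n = 5**2 = 25)
(-37*(-29))*n = -37*(-29)*25 = 1073*25 = 26825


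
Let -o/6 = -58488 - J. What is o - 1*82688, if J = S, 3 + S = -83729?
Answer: -234152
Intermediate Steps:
S = -83732 (S = -3 - 83729 = -83732)
J = -83732
o = -151464 (o = -6*(-58488 - 1*(-83732)) = -6*(-58488 + 83732) = -6*25244 = -151464)
o - 1*82688 = -151464 - 1*82688 = -151464 - 82688 = -234152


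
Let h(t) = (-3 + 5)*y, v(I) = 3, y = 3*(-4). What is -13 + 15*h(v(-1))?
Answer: -373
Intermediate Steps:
y = -12
h(t) = -24 (h(t) = (-3 + 5)*(-12) = 2*(-12) = -24)
-13 + 15*h(v(-1)) = -13 + 15*(-24) = -13 - 360 = -373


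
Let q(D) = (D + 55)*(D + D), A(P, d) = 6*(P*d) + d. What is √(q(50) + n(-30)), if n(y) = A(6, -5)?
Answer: √10315 ≈ 101.56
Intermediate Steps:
A(P, d) = d + 6*P*d (A(P, d) = 6*P*d + d = d + 6*P*d)
n(y) = -185 (n(y) = -5*(1 + 6*6) = -5*(1 + 36) = -5*37 = -185)
q(D) = 2*D*(55 + D) (q(D) = (55 + D)*(2*D) = 2*D*(55 + D))
√(q(50) + n(-30)) = √(2*50*(55 + 50) - 185) = √(2*50*105 - 185) = √(10500 - 185) = √10315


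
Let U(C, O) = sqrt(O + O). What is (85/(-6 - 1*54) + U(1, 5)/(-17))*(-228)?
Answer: 323 + 228*sqrt(10)/17 ≈ 365.41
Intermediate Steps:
U(C, O) = sqrt(2)*sqrt(O) (U(C, O) = sqrt(2*O) = sqrt(2)*sqrt(O))
(85/(-6 - 1*54) + U(1, 5)/(-17))*(-228) = (85/(-6 - 1*54) + (sqrt(2)*sqrt(5))/(-17))*(-228) = (85/(-6 - 54) + sqrt(10)*(-1/17))*(-228) = (85/(-60) - sqrt(10)/17)*(-228) = (85*(-1/60) - sqrt(10)/17)*(-228) = (-17/12 - sqrt(10)/17)*(-228) = 323 + 228*sqrt(10)/17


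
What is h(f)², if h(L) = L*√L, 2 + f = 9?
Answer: 343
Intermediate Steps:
f = 7 (f = -2 + 9 = 7)
h(L) = L^(3/2)
h(f)² = (7^(3/2))² = (7*√7)² = 343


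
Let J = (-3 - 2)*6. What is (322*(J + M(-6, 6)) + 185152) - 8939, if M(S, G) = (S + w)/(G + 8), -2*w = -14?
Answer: 166576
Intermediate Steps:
J = -30 (J = -5*6 = -30)
w = 7 (w = -1/2*(-14) = 7)
M(S, G) = (7 + S)/(8 + G) (M(S, G) = (S + 7)/(G + 8) = (7 + S)/(8 + G))
(322*(J + M(-6, 6)) + 185152) - 8939 = (322*(-30 + (7 - 6)/(8 + 6)) + 185152) - 8939 = (322*(-30 + 1/14) + 185152) - 8939 = (322*(-419/14) + 185152) - 8939 = (-9637 + 185152) - 8939 = 175515 - 8939 = 166576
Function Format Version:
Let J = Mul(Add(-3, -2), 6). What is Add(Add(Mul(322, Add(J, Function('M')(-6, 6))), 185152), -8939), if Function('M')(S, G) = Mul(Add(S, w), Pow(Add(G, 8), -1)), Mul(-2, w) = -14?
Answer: 166576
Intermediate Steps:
J = -30 (J = Mul(-5, 6) = -30)
w = 7 (w = Mul(Rational(-1, 2), -14) = 7)
Function('M')(S, G) = Mul(Pow(Add(8, G), -1), Add(7, S)) (Function('M')(S, G) = Mul(Add(S, 7), Pow(Add(G, 8), -1)) = Mul(Add(7, S), Pow(Add(8, G), -1)) = Mul(Pow(Add(8, G), -1), Add(7, S)))
Add(Add(Mul(322, Add(J, Function('M')(-6, 6))), 185152), -8939) = Add(Add(Mul(322, Add(-30, Mul(Pow(Add(8, 6), -1), Add(7, -6)))), 185152), -8939) = Add(Add(Mul(322, Add(-30, Mul(Pow(14, -1), 1))), 185152), -8939) = Add(Add(Mul(322, Add(-30, Mul(Rational(1, 14), 1))), 185152), -8939) = Add(Add(Mul(322, Add(-30, Rational(1, 14))), 185152), -8939) = Add(Add(Mul(322, Rational(-419, 14)), 185152), -8939) = Add(Add(-9637, 185152), -8939) = Add(175515, -8939) = 166576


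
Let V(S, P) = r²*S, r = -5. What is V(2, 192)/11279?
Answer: 50/11279 ≈ 0.0044330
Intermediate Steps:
V(S, P) = 25*S (V(S, P) = (-5)²*S = 25*S)
V(2, 192)/11279 = (25*2)/11279 = 50*(1/11279) = 50/11279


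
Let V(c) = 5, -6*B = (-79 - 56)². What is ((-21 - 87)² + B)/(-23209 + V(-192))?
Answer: -17253/46408 ≈ -0.37177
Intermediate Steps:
B = -6075/2 (B = -(-79 - 56)²/6 = -⅙*(-135)² = -⅙*18225 = -6075/2 ≈ -3037.5)
((-21 - 87)² + B)/(-23209 + V(-192)) = ((-21 - 87)² - 6075/2)/(-23209 + 5) = ((-108)² - 6075/2)/(-23204) = (11664 - 6075/2)*(-1/23204) = (17253/2)*(-1/23204) = -17253/46408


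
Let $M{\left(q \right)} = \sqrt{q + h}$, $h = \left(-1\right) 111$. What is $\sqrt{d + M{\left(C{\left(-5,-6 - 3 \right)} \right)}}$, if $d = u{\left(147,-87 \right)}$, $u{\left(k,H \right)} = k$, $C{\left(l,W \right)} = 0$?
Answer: $\sqrt{147 + i \sqrt{111}} \approx 12.132 + 0.43421 i$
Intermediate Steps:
$h = -111$
$M{\left(q \right)} = \sqrt{-111 + q}$ ($M{\left(q \right)} = \sqrt{q - 111} = \sqrt{-111 + q}$)
$d = 147$
$\sqrt{d + M{\left(C{\left(-5,-6 - 3 \right)} \right)}} = \sqrt{147 + \sqrt{-111 + 0}} = \sqrt{147 + \sqrt{-111}} = \sqrt{147 + i \sqrt{111}}$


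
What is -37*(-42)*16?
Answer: 24864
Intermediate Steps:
-37*(-42)*16 = 1554*16 = 24864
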